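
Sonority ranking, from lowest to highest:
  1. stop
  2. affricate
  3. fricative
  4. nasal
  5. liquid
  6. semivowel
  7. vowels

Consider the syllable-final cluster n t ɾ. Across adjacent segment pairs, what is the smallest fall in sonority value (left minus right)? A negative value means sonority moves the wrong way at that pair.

/n/ is a nasal (sonority 4).
/t/ is a stop (sonority 1).
/ɾ/ is a liquid (sonority 5).
/n/→/t/: change +3.
/t/→/ɾ/: change -4.
Minimum = -4.

-4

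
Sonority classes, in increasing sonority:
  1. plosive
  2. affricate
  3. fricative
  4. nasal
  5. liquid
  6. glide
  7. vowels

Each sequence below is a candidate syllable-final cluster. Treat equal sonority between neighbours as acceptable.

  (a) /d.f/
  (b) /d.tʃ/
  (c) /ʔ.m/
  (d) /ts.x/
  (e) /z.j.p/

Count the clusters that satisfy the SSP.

0

(a) 1-3 → violates
(b) 1-2 → violates
(c) 1-4 → violates
(d) 2-3 → violates
(e) 3-6-1 → violates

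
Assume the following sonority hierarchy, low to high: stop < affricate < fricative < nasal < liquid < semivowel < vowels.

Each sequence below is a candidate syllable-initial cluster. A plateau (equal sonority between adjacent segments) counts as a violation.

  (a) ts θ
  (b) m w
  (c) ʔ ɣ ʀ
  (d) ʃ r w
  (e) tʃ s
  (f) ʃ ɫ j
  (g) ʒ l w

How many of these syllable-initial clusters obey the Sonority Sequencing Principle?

7

(a) 2-3 → obeys
(b) 4-6 → obeys
(c) 1-3-5 → obeys
(d) 3-5-6 → obeys
(e) 2-3 → obeys
(f) 3-5-6 → obeys
(g) 3-5-6 → obeys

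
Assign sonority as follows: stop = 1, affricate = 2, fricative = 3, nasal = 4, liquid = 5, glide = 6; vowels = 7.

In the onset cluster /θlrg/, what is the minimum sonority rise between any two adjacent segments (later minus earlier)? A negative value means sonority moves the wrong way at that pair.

-4

/θ/: fricative = 3.
/l/: liquid = 5.
/r/: liquid = 5.
/g/: stop = 1.
/θ/→/l/: change +2.
/l/→/r/: change +0.
/r/→/g/: change -4.
Minimum = -4.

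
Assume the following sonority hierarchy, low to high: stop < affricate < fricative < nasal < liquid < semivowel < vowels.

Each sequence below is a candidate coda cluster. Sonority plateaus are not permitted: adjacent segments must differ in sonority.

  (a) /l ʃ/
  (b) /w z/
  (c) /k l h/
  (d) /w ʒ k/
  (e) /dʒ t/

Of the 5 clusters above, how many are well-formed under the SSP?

(a) /l ʃ/: profile 5-3 — obeys.
(b) /w z/: profile 6-3 — obeys.
(c) /k l h/: profile 1-5-3 — violates.
(d) /w ʒ k/: profile 6-3-1 — obeys.
(e) /dʒ t/: profile 2-1 — obeys.

4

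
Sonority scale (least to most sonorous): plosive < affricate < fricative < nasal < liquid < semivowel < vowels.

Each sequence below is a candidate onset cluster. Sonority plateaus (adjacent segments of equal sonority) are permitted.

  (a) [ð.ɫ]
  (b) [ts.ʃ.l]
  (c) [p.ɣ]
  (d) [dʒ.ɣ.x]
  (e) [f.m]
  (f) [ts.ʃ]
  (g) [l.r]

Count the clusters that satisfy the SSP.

(a) 3-5 → obeys
(b) 2-3-5 → obeys
(c) 1-3 → obeys
(d) 2-3-3 → obeys
(e) 3-4 → obeys
(f) 2-3 → obeys
(g) 5-5 → obeys

7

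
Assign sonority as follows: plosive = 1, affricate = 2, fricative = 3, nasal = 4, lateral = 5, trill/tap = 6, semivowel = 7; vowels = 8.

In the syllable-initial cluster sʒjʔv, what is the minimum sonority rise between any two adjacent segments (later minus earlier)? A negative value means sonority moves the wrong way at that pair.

-6

/s/ is a fricative (sonority 3).
/ʒ/ is a fricative (sonority 3).
/j/ is a semivowel (sonority 7).
/ʔ/ is a plosive (sonority 1).
/v/ is a fricative (sonority 3).
/s/→/ʒ/: change +0.
/ʒ/→/j/: change +4.
/j/→/ʔ/: change -6.
/ʔ/→/v/: change +2.
Minimum = -6.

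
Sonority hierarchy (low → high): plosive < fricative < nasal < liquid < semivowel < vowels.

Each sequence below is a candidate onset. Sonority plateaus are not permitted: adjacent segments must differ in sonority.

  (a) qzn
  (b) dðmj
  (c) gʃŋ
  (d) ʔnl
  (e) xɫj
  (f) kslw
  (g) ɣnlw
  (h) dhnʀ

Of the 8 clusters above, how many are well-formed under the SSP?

(a) sonority 1-2-3: well-formed.
(b) sonority 1-2-3-5: well-formed.
(c) sonority 1-2-3: well-formed.
(d) sonority 1-3-4: well-formed.
(e) sonority 2-4-5: well-formed.
(f) sonority 1-2-4-5: well-formed.
(g) sonority 2-3-4-5: well-formed.
(h) sonority 1-2-3-4: well-formed.

8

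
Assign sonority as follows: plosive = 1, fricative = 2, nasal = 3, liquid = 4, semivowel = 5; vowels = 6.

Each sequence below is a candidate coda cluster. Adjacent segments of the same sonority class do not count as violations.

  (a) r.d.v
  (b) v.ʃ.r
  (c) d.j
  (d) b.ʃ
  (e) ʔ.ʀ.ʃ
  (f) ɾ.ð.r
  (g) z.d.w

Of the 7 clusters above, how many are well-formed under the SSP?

0

(a) r.d.v: profile 4-1-2 — violates.
(b) v.ʃ.r: profile 2-2-4 — violates.
(c) d.j: profile 1-5 — violates.
(d) b.ʃ: profile 1-2 — violates.
(e) ʔ.ʀ.ʃ: profile 1-4-2 — violates.
(f) ɾ.ð.r: profile 4-2-4 — violates.
(g) z.d.w: profile 2-1-5 — violates.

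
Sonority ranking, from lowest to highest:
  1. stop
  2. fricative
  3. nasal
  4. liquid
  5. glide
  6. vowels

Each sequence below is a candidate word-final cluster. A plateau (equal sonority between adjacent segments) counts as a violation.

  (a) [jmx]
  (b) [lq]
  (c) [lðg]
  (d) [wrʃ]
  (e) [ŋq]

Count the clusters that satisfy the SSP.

(a) 5-3-2 → obeys
(b) 4-1 → obeys
(c) 4-2-1 → obeys
(d) 5-4-2 → obeys
(e) 3-1 → obeys

5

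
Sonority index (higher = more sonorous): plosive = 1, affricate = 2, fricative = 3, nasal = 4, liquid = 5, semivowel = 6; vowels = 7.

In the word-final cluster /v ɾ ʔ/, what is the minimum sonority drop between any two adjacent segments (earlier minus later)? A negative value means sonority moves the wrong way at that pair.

/v/: fricative = 3.
/ɾ/: liquid = 5.
/ʔ/: plosive = 1.
/v/→/ɾ/: change -2.
/ɾ/→/ʔ/: change +4.
Minimum = -2.

-2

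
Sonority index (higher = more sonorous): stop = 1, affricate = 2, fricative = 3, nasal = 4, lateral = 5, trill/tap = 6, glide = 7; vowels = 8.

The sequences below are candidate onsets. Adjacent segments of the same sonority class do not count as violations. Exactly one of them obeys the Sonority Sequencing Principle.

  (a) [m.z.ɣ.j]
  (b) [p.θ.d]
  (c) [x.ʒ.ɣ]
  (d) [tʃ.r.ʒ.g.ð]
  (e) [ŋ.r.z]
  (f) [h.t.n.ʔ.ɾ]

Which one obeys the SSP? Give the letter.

(a) [m.z.ɣ.j]: profile 4-3-3-7 — violates.
(b) [p.θ.d]: profile 1-3-1 — violates.
(c) [x.ʒ.ɣ]: profile 3-3-3 — obeys.
(d) [tʃ.r.ʒ.g.ð]: profile 2-6-3-1-3 — violates.
(e) [ŋ.r.z]: profile 4-6-3 — violates.
(f) [h.t.n.ʔ.ɾ]: profile 3-1-4-1-6 — violates.

c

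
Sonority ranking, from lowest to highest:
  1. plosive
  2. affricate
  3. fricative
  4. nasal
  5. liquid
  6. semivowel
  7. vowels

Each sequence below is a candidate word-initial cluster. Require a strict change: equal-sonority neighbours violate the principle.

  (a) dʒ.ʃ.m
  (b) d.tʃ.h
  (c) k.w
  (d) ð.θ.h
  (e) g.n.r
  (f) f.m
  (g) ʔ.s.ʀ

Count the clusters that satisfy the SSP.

6

(a) dʒ.ʃ.m: profile 2-3-4 — obeys.
(b) d.tʃ.h: profile 1-2-3 — obeys.
(c) k.w: profile 1-6 — obeys.
(d) ð.θ.h: profile 3-3-3 — violates.
(e) g.n.r: profile 1-4-5 — obeys.
(f) f.m: profile 3-4 — obeys.
(g) ʔ.s.ʀ: profile 1-3-5 — obeys.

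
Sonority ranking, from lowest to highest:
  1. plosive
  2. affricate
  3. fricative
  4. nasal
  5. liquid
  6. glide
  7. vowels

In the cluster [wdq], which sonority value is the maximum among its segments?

6

/w/: glide = 6.
/d/: plosive = 1.
/q/: plosive = 1.
The maximum is 6.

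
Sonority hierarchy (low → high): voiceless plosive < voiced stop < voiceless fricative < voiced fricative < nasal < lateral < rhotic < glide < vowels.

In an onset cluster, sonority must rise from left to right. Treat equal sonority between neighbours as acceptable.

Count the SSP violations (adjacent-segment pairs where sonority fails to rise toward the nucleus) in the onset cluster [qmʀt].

1

/q/ — voiceless plosive, sonority 1.
/m/ — nasal, sonority 5.
/ʀ/ — rhotic, sonority 7.
/t/ — voiceless plosive, sonority 1.
/q/→/m/: 1→5 (rises) — ok.
/m/→/ʀ/: 5→7 (rises) — ok.
/ʀ/→/t/: 7→1 (does not rise) — violation.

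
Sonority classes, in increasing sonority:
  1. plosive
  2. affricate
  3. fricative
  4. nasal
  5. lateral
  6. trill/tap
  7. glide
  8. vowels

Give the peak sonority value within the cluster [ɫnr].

/ɫ/ — lateral, sonority 5.
/n/ — nasal, sonority 4.
/r/ — trill/tap, sonority 6.
The maximum is 6.

6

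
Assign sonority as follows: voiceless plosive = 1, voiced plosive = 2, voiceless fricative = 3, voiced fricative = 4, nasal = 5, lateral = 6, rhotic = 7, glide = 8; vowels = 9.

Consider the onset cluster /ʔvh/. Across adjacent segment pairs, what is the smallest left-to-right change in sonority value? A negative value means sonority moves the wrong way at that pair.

-1

/ʔ/ is a voiceless plosive (sonority 1).
/v/ is a voiced fricative (sonority 4).
/h/ is a voiceless fricative (sonority 3).
/ʔ/→/v/: change +3.
/v/→/h/: change -1.
Minimum = -1.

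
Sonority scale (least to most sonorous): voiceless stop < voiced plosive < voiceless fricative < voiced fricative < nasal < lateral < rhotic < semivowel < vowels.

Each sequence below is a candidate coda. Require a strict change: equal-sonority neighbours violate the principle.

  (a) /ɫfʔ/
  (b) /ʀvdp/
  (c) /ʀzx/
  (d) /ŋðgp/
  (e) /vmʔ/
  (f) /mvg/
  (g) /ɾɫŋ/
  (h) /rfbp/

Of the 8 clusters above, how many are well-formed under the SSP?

7

(a) sonority 6-3-1: well-formed.
(b) sonority 7-4-2-1: well-formed.
(c) sonority 7-4-3: well-formed.
(d) sonority 5-4-2-1: well-formed.
(e) sonority 4-5-1: ill-formed.
(f) sonority 5-4-2: well-formed.
(g) sonority 7-6-5: well-formed.
(h) sonority 7-3-2-1: well-formed.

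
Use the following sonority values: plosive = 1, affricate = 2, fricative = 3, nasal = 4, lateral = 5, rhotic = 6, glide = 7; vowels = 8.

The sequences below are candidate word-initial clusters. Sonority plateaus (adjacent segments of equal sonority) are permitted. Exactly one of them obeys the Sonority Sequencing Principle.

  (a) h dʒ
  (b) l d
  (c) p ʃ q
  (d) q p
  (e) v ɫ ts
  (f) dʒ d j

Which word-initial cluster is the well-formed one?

(a) 3-2 → violates
(b) 5-1 → violates
(c) 1-3-1 → violates
(d) 1-1 → obeys
(e) 3-5-2 → violates
(f) 2-1-7 → violates

d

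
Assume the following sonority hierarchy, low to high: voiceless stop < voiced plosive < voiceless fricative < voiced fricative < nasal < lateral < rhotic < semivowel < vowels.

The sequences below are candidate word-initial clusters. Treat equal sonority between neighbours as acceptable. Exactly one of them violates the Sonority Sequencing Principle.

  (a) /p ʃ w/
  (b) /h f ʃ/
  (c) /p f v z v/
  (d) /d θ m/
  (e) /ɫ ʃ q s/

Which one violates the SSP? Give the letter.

(a) 1-3-8 → obeys
(b) 3-3-3 → obeys
(c) 1-3-4-4-4 → obeys
(d) 2-3-5 → obeys
(e) 6-3-1-3 → violates

e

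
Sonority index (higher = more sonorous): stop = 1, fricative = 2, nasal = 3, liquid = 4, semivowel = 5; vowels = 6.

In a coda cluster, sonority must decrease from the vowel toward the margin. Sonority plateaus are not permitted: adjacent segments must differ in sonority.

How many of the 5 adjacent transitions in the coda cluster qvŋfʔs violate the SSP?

3

/q/ is a stop (sonority 1).
/v/ is a fricative (sonority 2).
/ŋ/ is a nasal (sonority 3).
/f/ is a fricative (sonority 2).
/ʔ/ is a stop (sonority 1).
/s/ is a fricative (sonority 2).
/q/→/v/: 1→2 (does not fall) — violation.
/v/→/ŋ/: 2→3 (does not fall) — violation.
/ŋ/→/f/: 3→2 (falls) — ok.
/f/→/ʔ/: 2→1 (falls) — ok.
/ʔ/→/s/: 1→2 (does not fall) — violation.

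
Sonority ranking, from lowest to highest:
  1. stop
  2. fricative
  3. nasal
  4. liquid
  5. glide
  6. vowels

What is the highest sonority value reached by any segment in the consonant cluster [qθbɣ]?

2

/q/: stop = 1.
/θ/: fricative = 2.
/b/: stop = 1.
/ɣ/: fricative = 2.
The maximum is 2.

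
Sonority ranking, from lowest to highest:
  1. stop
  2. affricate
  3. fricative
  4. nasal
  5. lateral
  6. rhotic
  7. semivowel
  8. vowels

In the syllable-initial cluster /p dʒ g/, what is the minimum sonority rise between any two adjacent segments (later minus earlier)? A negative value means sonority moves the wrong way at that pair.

-1

/p/ is a stop (sonority 1).
/dʒ/ is an affricate (sonority 2).
/g/ is a stop (sonority 1).
/p/→/dʒ/: change +1.
/dʒ/→/g/: change -1.
Minimum = -1.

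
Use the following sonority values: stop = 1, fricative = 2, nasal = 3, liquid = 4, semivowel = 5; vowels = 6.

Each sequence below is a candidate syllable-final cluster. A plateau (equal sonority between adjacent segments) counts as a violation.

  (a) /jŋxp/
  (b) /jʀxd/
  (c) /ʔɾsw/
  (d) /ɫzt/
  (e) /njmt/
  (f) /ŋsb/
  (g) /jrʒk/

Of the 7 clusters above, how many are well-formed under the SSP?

5

(a) sonority 5-3-2-1: well-formed.
(b) sonority 5-4-2-1: well-formed.
(c) sonority 1-4-2-5: ill-formed.
(d) sonority 4-2-1: well-formed.
(e) sonority 3-5-3-1: ill-formed.
(f) sonority 3-2-1: well-formed.
(g) sonority 5-4-2-1: well-formed.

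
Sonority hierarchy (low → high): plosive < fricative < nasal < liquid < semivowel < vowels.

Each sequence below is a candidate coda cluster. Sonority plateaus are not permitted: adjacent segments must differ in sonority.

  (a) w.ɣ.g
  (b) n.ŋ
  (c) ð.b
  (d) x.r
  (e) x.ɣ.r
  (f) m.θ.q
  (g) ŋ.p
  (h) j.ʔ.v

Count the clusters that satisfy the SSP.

(a) sonority 5-2-1: well-formed.
(b) sonority 3-3: ill-formed.
(c) sonority 2-1: well-formed.
(d) sonority 2-4: ill-formed.
(e) sonority 2-2-4: ill-formed.
(f) sonority 3-2-1: well-formed.
(g) sonority 3-1: well-formed.
(h) sonority 5-1-2: ill-formed.

4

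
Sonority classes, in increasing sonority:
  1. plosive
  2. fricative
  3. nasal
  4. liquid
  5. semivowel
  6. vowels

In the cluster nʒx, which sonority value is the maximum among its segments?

/n/: nasal = 3.
/ʒ/: fricative = 2.
/x/: fricative = 2.
The maximum is 3.

3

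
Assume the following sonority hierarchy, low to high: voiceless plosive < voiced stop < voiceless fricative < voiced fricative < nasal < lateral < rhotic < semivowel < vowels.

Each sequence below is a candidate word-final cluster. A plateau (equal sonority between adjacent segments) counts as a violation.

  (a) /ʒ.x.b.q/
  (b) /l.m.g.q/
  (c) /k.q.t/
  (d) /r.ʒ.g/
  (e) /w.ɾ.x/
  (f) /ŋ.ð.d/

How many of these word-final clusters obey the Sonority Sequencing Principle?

(a) 4-3-2-1 → obeys
(b) 6-5-2-1 → obeys
(c) 1-1-1 → violates
(d) 7-4-2 → obeys
(e) 8-7-3 → obeys
(f) 5-4-2 → obeys

5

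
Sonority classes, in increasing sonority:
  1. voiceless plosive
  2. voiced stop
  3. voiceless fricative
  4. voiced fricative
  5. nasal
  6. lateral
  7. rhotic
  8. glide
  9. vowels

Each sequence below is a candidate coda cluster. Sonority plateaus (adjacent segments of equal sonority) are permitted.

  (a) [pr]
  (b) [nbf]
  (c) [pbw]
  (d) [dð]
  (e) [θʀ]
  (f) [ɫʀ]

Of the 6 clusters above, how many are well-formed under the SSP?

0

(a) sonority 1-7: ill-formed.
(b) sonority 5-2-3: ill-formed.
(c) sonority 1-2-8: ill-formed.
(d) sonority 2-4: ill-formed.
(e) sonority 3-7: ill-formed.
(f) sonority 6-7: ill-formed.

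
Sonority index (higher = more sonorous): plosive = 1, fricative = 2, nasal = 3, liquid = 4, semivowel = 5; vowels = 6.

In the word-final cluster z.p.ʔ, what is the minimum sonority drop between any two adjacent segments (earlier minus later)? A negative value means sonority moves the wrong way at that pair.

0

/z/: fricative = 2.
/p/: plosive = 1.
/ʔ/: plosive = 1.
/z/→/p/: change +1.
/p/→/ʔ/: change +0.
Minimum = 0.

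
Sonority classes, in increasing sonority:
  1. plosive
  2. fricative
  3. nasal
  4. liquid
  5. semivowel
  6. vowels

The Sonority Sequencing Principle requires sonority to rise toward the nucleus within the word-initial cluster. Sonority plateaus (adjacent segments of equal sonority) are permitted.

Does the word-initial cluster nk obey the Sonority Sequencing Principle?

no

/n/ is a nasal (sonority 3).
/k/ is a plosive (sonority 1).
The profile is 3-1. Between /n/ (3) and /k/ (1) sonority does not rise, so the cluster violates the SSP.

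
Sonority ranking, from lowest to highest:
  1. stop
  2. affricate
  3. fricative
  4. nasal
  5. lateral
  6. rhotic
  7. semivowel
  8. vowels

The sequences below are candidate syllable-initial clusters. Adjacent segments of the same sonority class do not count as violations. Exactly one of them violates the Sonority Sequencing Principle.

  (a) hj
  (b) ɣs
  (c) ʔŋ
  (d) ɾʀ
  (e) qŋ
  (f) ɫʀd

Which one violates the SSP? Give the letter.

(a) hj: profile 3-7 — obeys.
(b) ɣs: profile 3-3 — obeys.
(c) ʔŋ: profile 1-4 — obeys.
(d) ɾʀ: profile 6-6 — obeys.
(e) qŋ: profile 1-4 — obeys.
(f) ɫʀd: profile 5-6-1 — violates.

f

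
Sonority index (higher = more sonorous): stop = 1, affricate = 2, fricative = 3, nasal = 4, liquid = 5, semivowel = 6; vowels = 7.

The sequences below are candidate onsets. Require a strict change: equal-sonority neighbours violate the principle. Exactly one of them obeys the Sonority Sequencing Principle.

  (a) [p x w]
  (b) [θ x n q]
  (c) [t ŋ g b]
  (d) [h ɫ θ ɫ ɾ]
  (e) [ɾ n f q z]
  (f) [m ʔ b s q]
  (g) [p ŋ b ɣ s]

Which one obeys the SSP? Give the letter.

(a) 1-3-6 → obeys
(b) 3-3-4-1 → violates
(c) 1-4-1-1 → violates
(d) 3-5-3-5-5 → violates
(e) 5-4-3-1-3 → violates
(f) 4-1-1-3-1 → violates
(g) 1-4-1-3-3 → violates

a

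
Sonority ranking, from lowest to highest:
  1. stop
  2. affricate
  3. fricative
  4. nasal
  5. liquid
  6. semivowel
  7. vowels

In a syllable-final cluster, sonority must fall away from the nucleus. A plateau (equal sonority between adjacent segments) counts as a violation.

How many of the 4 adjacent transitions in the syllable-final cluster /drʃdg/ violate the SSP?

2

/d/ is a stop (sonority 1).
/r/ is a liquid (sonority 5).
/ʃ/ is a fricative (sonority 3).
/d/ is a stop (sonority 1).
/g/ is a stop (sonority 1).
/d/→/r/: 1→5 (does not fall) — violation.
/r/→/ʃ/: 5→3 (falls) — ok.
/ʃ/→/d/: 3→1 (falls) — ok.
/d/→/g/: 1→1 (plateau) — violation.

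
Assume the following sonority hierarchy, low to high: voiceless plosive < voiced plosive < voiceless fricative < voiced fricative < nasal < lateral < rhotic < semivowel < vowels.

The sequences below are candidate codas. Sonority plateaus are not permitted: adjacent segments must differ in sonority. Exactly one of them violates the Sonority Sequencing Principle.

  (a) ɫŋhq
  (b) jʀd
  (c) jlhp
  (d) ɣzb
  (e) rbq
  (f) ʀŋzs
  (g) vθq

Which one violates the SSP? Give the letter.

d

(a) ɫŋhq: profile 6-5-3-1 — obeys.
(b) jʀd: profile 8-7-2 — obeys.
(c) jlhp: profile 8-6-3-1 — obeys.
(d) ɣzb: profile 4-4-2 — violates.
(e) rbq: profile 7-2-1 — obeys.
(f) ʀŋzs: profile 7-5-4-3 — obeys.
(g) vθq: profile 4-3-1 — obeys.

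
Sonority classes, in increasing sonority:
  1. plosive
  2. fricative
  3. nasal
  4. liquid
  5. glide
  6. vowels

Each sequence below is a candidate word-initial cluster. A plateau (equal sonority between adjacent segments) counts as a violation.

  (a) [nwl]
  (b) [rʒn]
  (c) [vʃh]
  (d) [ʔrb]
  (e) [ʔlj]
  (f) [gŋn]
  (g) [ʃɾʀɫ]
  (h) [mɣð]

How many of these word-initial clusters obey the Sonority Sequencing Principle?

(a) sonority 3-5-4: ill-formed.
(b) sonority 4-2-3: ill-formed.
(c) sonority 2-2-2: ill-formed.
(d) sonority 1-4-1: ill-formed.
(e) sonority 1-4-5: well-formed.
(f) sonority 1-3-3: ill-formed.
(g) sonority 2-4-4-4: ill-formed.
(h) sonority 3-2-2: ill-formed.

1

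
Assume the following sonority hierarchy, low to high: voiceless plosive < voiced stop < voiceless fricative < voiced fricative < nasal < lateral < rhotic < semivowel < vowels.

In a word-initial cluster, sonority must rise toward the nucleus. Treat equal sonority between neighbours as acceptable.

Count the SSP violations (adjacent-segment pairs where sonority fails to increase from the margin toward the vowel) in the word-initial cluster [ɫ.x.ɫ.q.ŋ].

2

/ɫ/: lateral = 6.
/x/: voiceless fricative = 3.
/ɫ/: lateral = 6.
/q/: voiceless plosive = 1.
/ŋ/: nasal = 5.
/ɫ/→/x/: 6→3 (does not rise) — violation.
/x/→/ɫ/: 3→6 (rises) — ok.
/ɫ/→/q/: 6→1 (does not rise) — violation.
/q/→/ŋ/: 1→5 (rises) — ok.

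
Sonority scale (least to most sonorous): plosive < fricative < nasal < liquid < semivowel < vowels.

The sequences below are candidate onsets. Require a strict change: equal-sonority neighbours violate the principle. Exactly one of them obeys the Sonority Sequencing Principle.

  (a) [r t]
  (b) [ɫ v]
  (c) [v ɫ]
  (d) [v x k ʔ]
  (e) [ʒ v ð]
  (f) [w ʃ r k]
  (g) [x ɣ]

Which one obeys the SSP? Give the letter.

c

(a) sonority 4-1: ill-formed.
(b) sonority 4-2: ill-formed.
(c) sonority 2-4: well-formed.
(d) sonority 2-2-1-1: ill-formed.
(e) sonority 2-2-2: ill-formed.
(f) sonority 5-2-4-1: ill-formed.
(g) sonority 2-2: ill-formed.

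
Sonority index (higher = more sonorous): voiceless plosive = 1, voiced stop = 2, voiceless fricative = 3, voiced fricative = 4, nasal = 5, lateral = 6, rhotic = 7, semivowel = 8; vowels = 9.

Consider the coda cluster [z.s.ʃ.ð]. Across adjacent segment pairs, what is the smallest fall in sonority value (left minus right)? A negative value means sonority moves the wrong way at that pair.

/z/: voiced fricative = 4.
/s/: voiceless fricative = 3.
/ʃ/: voiceless fricative = 3.
/ð/: voiced fricative = 4.
/z/→/s/: change +1.
/s/→/ʃ/: change +0.
/ʃ/→/ð/: change -1.
Minimum = -1.

-1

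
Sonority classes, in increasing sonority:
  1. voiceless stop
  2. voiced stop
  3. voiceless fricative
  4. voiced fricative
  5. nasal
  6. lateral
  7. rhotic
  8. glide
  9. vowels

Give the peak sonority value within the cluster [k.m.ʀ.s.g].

7

/k/ is a voiceless stop (sonority 1).
/m/ is a nasal (sonority 5).
/ʀ/ is a rhotic (sonority 7).
/s/ is a voiceless fricative (sonority 3).
/g/ is a voiced stop (sonority 2).
The maximum is 7.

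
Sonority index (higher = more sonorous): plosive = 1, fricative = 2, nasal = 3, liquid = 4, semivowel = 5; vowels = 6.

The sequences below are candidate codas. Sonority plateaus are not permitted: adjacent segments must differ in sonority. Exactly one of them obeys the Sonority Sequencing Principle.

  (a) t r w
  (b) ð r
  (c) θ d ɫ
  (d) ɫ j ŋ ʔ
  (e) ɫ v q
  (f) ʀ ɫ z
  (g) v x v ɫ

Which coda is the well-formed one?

(a) sonority 1-4-5: ill-formed.
(b) sonority 2-4: ill-formed.
(c) sonority 2-1-4: ill-formed.
(d) sonority 4-5-3-1: ill-formed.
(e) sonority 4-2-1: well-formed.
(f) sonority 4-4-2: ill-formed.
(g) sonority 2-2-2-4: ill-formed.

e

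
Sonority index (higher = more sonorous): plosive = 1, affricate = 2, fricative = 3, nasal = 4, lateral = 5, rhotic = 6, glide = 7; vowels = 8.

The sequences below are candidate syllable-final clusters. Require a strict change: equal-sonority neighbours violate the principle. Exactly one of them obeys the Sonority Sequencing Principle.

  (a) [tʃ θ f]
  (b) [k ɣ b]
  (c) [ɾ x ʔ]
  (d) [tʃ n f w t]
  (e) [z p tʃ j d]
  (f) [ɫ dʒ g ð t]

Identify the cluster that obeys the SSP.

c

(a) sonority 2-3-3: ill-formed.
(b) sonority 1-3-1: ill-formed.
(c) sonority 6-3-1: well-formed.
(d) sonority 2-4-3-7-1: ill-formed.
(e) sonority 3-1-2-7-1: ill-formed.
(f) sonority 5-2-1-3-1: ill-formed.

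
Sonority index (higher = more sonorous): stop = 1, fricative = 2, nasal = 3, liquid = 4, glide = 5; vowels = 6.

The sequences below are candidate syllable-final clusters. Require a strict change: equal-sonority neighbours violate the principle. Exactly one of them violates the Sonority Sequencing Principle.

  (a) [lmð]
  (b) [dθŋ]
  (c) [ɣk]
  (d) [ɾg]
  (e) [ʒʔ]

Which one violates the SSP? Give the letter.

b

(a) sonority 4-3-2: well-formed.
(b) sonority 1-2-3: ill-formed.
(c) sonority 2-1: well-formed.
(d) sonority 4-1: well-formed.
(e) sonority 2-1: well-formed.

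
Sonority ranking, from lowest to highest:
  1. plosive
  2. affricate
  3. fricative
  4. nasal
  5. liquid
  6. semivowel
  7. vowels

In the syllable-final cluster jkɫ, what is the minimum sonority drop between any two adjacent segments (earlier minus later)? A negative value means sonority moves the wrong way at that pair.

/j/ — semivowel, sonority 6.
/k/ — plosive, sonority 1.
/ɫ/ — liquid, sonority 5.
/j/→/k/: change +5.
/k/→/ɫ/: change -4.
Minimum = -4.

-4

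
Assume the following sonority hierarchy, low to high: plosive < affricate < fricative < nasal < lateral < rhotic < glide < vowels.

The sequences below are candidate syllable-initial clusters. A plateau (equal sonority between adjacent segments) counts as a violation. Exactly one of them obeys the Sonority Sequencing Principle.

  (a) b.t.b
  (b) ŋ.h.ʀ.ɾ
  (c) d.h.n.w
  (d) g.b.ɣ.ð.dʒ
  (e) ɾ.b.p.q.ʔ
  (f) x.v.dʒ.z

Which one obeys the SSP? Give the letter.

(a) 1-1-1 → violates
(b) 4-3-6-6 → violates
(c) 1-3-4-7 → obeys
(d) 1-1-3-3-2 → violates
(e) 6-1-1-1-1 → violates
(f) 3-3-2-3 → violates

c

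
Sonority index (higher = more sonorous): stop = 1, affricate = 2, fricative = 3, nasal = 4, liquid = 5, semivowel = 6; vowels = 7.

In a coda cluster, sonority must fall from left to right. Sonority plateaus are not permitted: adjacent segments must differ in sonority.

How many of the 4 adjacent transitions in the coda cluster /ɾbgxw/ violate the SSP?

3

/ɾ/ — liquid, sonority 5.
/b/ — stop, sonority 1.
/g/ — stop, sonority 1.
/x/ — fricative, sonority 3.
/w/ — semivowel, sonority 6.
/ɾ/→/b/: 5→1 (falls) — ok.
/b/→/g/: 1→1 (plateau) — violation.
/g/→/x/: 1→3 (does not fall) — violation.
/x/→/w/: 3→6 (does not fall) — violation.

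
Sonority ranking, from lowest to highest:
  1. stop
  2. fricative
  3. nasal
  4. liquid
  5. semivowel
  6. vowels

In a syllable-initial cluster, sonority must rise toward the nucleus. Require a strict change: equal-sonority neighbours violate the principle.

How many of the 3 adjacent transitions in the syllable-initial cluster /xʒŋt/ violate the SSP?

2

/x/ is a fricative (sonority 2).
/ʒ/ is a fricative (sonority 2).
/ŋ/ is a nasal (sonority 3).
/t/ is a stop (sonority 1).
/x/→/ʒ/: 2→2 (plateau) — violation.
/ʒ/→/ŋ/: 2→3 (rises) — ok.
/ŋ/→/t/: 3→1 (does not rise) — violation.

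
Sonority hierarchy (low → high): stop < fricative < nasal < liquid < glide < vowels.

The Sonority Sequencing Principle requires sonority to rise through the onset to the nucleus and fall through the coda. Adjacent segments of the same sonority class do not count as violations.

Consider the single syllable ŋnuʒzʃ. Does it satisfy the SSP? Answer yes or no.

yes

Onset: /ŋ/ is a nasal (sonority 3), /n/ is a nasal (sonority 3); then the nucleus /u/ (sonority 6).
Onset profile 3-3-6 — rises to the nucleus.
Coda: /ʒ/ is a fricative (sonority 2), /z/ is a fricative (sonority 2), /ʃ/ is a fricative (sonority 2).
Coda profile 6-2-2-2 — falls from the nucleus.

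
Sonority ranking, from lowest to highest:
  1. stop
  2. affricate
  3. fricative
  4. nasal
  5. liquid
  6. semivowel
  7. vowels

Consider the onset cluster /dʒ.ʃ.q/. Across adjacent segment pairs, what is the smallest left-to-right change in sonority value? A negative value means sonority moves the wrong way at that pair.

/dʒ/ is an affricate (sonority 2).
/ʃ/ is a fricative (sonority 3).
/q/ is a stop (sonority 1).
/dʒ/→/ʃ/: change +1.
/ʃ/→/q/: change -2.
Minimum = -2.

-2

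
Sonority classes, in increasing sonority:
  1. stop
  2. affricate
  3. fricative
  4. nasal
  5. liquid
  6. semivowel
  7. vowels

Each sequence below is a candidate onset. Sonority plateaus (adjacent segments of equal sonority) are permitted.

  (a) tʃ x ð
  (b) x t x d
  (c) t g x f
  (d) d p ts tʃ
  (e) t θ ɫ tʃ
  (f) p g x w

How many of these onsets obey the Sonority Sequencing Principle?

4

(a) sonority 2-3-3: well-formed.
(b) sonority 3-1-3-1: ill-formed.
(c) sonority 1-1-3-3: well-formed.
(d) sonority 1-1-2-2: well-formed.
(e) sonority 1-3-5-2: ill-formed.
(f) sonority 1-1-3-6: well-formed.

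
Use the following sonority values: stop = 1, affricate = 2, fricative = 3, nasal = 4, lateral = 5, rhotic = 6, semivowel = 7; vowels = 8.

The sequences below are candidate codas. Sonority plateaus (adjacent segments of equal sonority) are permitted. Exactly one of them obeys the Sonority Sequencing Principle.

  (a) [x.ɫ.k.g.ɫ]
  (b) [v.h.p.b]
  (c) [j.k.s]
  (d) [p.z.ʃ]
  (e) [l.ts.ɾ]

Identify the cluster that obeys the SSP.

b

(a) [x.ɫ.k.g.ɫ]: profile 3-5-1-1-5 — violates.
(b) [v.h.p.b]: profile 3-3-1-1 — obeys.
(c) [j.k.s]: profile 7-1-3 — violates.
(d) [p.z.ʃ]: profile 1-3-3 — violates.
(e) [l.ts.ɾ]: profile 5-2-6 — violates.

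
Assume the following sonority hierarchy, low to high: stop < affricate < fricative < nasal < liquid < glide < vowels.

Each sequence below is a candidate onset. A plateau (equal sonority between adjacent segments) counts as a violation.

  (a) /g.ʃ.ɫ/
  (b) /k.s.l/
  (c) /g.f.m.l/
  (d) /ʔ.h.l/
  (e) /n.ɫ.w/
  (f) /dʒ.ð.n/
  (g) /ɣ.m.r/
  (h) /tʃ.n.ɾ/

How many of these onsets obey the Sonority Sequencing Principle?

8

(a) 1-3-5 → obeys
(b) 1-3-5 → obeys
(c) 1-3-4-5 → obeys
(d) 1-3-5 → obeys
(e) 4-5-6 → obeys
(f) 2-3-4 → obeys
(g) 3-4-5 → obeys
(h) 2-4-5 → obeys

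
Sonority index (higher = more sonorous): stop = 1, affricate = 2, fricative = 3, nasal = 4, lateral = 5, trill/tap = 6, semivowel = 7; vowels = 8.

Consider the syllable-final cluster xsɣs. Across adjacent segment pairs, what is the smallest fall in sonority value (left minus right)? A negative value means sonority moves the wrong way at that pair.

/x/ — fricative, sonority 3.
/s/ — fricative, sonority 3.
/ɣ/ — fricative, sonority 3.
/s/ — fricative, sonority 3.
/x/→/s/: change +0.
/s/→/ɣ/: change +0.
/ɣ/→/s/: change +0.
Minimum = 0.

0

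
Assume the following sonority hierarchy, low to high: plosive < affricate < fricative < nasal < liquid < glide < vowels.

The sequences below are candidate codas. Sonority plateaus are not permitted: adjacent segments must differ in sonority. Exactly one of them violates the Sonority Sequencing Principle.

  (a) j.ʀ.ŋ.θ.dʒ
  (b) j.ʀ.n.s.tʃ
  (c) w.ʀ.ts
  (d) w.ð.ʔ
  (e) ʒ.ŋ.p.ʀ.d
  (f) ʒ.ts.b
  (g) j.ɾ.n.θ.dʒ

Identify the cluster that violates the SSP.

(a) j.ʀ.ŋ.θ.dʒ: profile 6-5-4-3-2 — obeys.
(b) j.ʀ.n.s.tʃ: profile 6-5-4-3-2 — obeys.
(c) w.ʀ.ts: profile 6-5-2 — obeys.
(d) w.ð.ʔ: profile 6-3-1 — obeys.
(e) ʒ.ŋ.p.ʀ.d: profile 3-4-1-5-1 — violates.
(f) ʒ.ts.b: profile 3-2-1 — obeys.
(g) j.ɾ.n.θ.dʒ: profile 6-5-4-3-2 — obeys.

e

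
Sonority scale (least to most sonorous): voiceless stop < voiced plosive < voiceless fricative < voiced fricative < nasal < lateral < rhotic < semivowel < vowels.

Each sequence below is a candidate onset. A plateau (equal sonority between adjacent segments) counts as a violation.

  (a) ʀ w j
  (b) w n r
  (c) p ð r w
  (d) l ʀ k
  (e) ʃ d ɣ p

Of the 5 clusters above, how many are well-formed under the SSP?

1

(a) 7-8-8 → violates
(b) 8-5-7 → violates
(c) 1-4-7-8 → obeys
(d) 6-7-1 → violates
(e) 3-2-4-1 → violates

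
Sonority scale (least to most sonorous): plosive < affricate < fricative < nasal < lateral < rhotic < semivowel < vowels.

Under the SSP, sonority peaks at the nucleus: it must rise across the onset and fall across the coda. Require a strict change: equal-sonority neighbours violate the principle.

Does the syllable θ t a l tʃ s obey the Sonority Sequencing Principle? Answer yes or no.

Onset: /θ/ is a fricative (sonority 3), /t/ is a plosive (sonority 1); then the nucleus /a/ (sonority 8).
Onset profile 3-1-8 — does not strictly rise throughout.
Coda: /l/ is a lateral (sonority 5), /tʃ/ is an affricate (sonority 2), /s/ is a fricative (sonority 3).
Coda profile 8-5-2-3 — does not strictly fall throughout.

no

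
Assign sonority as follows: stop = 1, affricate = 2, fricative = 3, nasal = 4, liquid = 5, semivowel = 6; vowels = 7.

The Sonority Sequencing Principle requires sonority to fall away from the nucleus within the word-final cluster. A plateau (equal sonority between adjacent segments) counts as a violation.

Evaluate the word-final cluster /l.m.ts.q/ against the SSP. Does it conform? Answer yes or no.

yes

/l/ is a liquid (sonority 5).
/m/ is a nasal (sonority 4).
/ts/ is an affricate (sonority 2).
/q/ is a stop (sonority 1).
The profile 5-4-2-1 strictly falls, so the word-final cluster satisfies the SSP.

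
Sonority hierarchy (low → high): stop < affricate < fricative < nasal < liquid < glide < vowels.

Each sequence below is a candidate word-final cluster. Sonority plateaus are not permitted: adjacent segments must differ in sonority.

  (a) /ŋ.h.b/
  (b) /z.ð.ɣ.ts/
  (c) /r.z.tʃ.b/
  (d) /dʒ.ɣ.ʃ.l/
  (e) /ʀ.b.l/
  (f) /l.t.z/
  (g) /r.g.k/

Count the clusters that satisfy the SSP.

2

(a) /ŋ.h.b/: profile 4-3-1 — obeys.
(b) /z.ð.ɣ.ts/: profile 3-3-3-2 — violates.
(c) /r.z.tʃ.b/: profile 5-3-2-1 — obeys.
(d) /dʒ.ɣ.ʃ.l/: profile 2-3-3-5 — violates.
(e) /ʀ.b.l/: profile 5-1-5 — violates.
(f) /l.t.z/: profile 5-1-3 — violates.
(g) /r.g.k/: profile 5-1-1 — violates.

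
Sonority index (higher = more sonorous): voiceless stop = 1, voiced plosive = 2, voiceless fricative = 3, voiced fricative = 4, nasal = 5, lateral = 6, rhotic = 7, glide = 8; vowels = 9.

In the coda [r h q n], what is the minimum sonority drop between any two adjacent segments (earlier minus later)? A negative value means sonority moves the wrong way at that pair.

-4

/r/ is a rhotic (sonority 7).
/h/ is a voiceless fricative (sonority 3).
/q/ is a voiceless stop (sonority 1).
/n/ is a nasal (sonority 5).
/r/→/h/: change +4.
/h/→/q/: change +2.
/q/→/n/: change -4.
Minimum = -4.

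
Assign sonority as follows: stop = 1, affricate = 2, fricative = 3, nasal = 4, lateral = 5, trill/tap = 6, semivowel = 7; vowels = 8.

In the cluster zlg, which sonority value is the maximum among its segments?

5

/z/ — fricative, sonority 3.
/l/ — lateral, sonority 5.
/g/ — stop, sonority 1.
The maximum is 5.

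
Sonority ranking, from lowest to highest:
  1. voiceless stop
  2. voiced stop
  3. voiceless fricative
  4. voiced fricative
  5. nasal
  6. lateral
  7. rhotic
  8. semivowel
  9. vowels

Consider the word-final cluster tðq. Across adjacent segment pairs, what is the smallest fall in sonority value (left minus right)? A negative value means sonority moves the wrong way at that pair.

-3

/t/: voiceless stop = 1.
/ð/: voiced fricative = 4.
/q/: voiceless stop = 1.
/t/→/ð/: change -3.
/ð/→/q/: change +3.
Minimum = -3.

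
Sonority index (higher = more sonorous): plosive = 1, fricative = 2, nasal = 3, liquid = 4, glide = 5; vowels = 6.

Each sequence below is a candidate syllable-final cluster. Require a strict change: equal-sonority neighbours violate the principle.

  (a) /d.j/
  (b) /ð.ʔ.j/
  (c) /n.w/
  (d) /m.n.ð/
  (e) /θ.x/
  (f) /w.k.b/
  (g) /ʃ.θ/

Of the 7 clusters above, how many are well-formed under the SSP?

0

(a) sonority 1-5: ill-formed.
(b) sonority 2-1-5: ill-formed.
(c) sonority 3-5: ill-formed.
(d) sonority 3-3-2: ill-formed.
(e) sonority 2-2: ill-formed.
(f) sonority 5-1-1: ill-formed.
(g) sonority 2-2: ill-formed.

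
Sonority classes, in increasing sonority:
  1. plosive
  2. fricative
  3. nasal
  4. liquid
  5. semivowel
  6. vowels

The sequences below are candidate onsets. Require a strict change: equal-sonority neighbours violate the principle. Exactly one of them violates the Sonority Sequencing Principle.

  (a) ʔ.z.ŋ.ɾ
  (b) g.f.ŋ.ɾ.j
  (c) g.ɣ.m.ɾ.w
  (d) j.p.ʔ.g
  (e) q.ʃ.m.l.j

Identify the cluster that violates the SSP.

(a) 1-2-3-4 → obeys
(b) 1-2-3-4-5 → obeys
(c) 1-2-3-4-5 → obeys
(d) 5-1-1-1 → violates
(e) 1-2-3-4-5 → obeys

d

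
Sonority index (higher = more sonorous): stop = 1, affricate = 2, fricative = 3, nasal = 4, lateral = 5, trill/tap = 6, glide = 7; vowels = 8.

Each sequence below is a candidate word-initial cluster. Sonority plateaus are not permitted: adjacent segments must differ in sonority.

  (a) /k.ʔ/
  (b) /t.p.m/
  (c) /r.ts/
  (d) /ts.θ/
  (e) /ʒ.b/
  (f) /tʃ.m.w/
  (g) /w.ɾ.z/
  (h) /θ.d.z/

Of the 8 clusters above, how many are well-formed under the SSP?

2

(a) sonority 1-1: ill-formed.
(b) sonority 1-1-4: ill-formed.
(c) sonority 6-2: ill-formed.
(d) sonority 2-3: well-formed.
(e) sonority 3-1: ill-formed.
(f) sonority 2-4-7: well-formed.
(g) sonority 7-6-3: ill-formed.
(h) sonority 3-1-3: ill-formed.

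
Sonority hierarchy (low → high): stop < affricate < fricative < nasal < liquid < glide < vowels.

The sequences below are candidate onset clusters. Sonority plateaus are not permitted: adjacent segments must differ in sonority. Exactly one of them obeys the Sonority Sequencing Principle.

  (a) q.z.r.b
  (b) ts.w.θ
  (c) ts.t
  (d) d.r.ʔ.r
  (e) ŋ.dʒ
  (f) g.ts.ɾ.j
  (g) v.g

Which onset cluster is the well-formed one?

f

(a) sonority 1-3-5-1: ill-formed.
(b) sonority 2-6-3: ill-formed.
(c) sonority 2-1: ill-formed.
(d) sonority 1-5-1-5: ill-formed.
(e) sonority 4-2: ill-formed.
(f) sonority 1-2-5-6: well-formed.
(g) sonority 3-1: ill-formed.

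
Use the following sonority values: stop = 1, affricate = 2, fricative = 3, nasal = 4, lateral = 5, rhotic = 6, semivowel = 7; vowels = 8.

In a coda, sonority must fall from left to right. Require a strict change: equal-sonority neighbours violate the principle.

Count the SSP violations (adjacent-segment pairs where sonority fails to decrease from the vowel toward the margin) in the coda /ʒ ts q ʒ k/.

/ʒ/: fricative = 3.
/ts/: affricate = 2.
/q/: stop = 1.
/ʒ/: fricative = 3.
/k/: stop = 1.
/ʒ/→/ts/: 3→2 (falls) — ok.
/ts/→/q/: 2→1 (falls) — ok.
/q/→/ʒ/: 1→3 (does not fall) — violation.
/ʒ/→/k/: 3→1 (falls) — ok.

1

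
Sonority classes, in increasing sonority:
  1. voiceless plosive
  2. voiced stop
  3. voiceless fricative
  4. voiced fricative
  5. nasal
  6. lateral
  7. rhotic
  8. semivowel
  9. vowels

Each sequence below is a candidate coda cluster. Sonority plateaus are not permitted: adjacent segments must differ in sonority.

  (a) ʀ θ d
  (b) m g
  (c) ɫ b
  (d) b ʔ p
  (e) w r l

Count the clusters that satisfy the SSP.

(a) sonority 7-3-2: well-formed.
(b) sonority 5-2: well-formed.
(c) sonority 6-2: well-formed.
(d) sonority 2-1-1: ill-formed.
(e) sonority 8-7-6: well-formed.

4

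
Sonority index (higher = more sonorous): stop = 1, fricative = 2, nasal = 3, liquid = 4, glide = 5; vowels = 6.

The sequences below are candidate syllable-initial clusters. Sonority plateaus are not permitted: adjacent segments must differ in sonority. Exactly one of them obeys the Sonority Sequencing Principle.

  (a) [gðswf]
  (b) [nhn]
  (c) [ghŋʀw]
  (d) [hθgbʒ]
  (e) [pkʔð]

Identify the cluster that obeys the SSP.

(a) [gðswf]: profile 1-2-2-5-2 — violates.
(b) [nhn]: profile 3-2-3 — violates.
(c) [ghŋʀw]: profile 1-2-3-4-5 — obeys.
(d) [hθgbʒ]: profile 2-2-1-1-2 — violates.
(e) [pkʔð]: profile 1-1-1-2 — violates.

c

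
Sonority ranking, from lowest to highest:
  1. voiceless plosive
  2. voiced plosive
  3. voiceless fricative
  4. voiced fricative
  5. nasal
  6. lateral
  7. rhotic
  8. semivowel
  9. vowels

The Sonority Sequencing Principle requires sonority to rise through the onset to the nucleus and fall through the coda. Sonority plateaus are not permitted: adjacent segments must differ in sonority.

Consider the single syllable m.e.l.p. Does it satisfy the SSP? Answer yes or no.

Onset: /m/ is a nasal (sonority 5); then the nucleus /e/ (sonority 9).
Onset profile 5-9 — rises to the nucleus.
Coda: /l/ is a lateral (sonority 6), /p/ is a voiceless plosive (sonority 1).
Coda profile 9-6-1 — falls from the nucleus.

yes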